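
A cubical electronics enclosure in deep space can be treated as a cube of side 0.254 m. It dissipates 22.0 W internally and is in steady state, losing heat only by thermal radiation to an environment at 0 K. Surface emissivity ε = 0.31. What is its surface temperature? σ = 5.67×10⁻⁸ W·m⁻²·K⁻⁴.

T ≈ 238 K

Steady state: internal power = radiated power, P = εσA T⁴.
Radiating area A = 6L² = 0.3871 m².
T⁴ = P/(εσA) = 22.0/(0.31·5.67×10⁻⁸·0.3871) = 3.233×10⁹ K⁴.
T = (3.233×10⁹)^(1/4).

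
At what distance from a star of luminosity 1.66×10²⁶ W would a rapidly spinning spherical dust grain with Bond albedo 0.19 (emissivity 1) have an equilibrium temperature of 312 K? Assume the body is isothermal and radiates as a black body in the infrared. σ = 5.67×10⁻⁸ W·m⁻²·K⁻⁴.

d ≈ 7.06×10¹⁰ m

For an isothermal black-emitting sphere, (1−a)S·πr² = σ·4πr²·T⁴ ⇒ S = 4σT⁴/(1−a).
S = 4·5.67×10⁻⁸·(312)⁴/0.810 = 2653 W/m².
Flux falls as S = L/(4πd²), so d = √(L/(4πS)) = √(1.66×10²⁶/(4π·2653)).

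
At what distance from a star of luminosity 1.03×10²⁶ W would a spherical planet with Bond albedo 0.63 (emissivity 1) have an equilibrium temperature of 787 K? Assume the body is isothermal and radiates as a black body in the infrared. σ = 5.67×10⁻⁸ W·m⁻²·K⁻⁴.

d ≈ 5.90×10⁹ m

For an isothermal black-emitting sphere, (1−a)S·πr² = σ·4πr²·T⁴ ⇒ S = 4σT⁴/(1−a).
S = 4·5.67×10⁻⁸·(787)⁴/0.370 = 2.351×10⁵ W/m².
Flux falls as S = L/(4πd²), so d = √(L/(4πS)) = √(1.03×10²⁶/(4π·2.351×10⁵)).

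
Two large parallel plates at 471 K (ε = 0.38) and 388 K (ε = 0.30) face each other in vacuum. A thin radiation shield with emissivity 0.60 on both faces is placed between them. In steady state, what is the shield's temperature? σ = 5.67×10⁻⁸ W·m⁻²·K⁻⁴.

In steady state the net flux on the hot side equals that on the cold side.
σ(T₁⁴−T_s⁴)/D₁ = σ(T_s⁴−T₂⁴)/D₂, with D₁ = 1/ε₁+1/ε_s−1 = 3.298, D₂ = 1/ε_s+1/ε₂−1 = 4.000.
Solve for T_s⁴: T_s⁴ = (D₂·T₁⁴ + D₁·T₂⁴)/(D₁+D₂) = 3.721×10¹⁰ K⁴.

T_s ≈ 439 K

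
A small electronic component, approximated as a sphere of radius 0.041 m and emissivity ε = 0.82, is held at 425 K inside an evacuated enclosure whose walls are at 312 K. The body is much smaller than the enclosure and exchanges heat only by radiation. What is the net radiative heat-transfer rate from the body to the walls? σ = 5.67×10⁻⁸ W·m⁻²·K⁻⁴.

P_net ≈ 22.7 W

For a small grey body in a large enclosure: P_net = εσA(T_body⁴ − T_wall⁴).
A = 4πr² = 0.02112 m²; T_body⁴ − T_wall⁴ = 3.263×10¹⁰ − 9.476×10⁹ = 2.315×10¹⁰ K⁴.
|P_net| = 0.82·5.67×10⁻⁸·0.02112·2.315×10¹⁰.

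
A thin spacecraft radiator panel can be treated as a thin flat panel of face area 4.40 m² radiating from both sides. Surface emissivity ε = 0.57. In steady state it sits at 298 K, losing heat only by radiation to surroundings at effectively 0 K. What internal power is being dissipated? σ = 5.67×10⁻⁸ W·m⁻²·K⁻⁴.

Steady state: P = εσA T⁴.
A = 2·4.40 = 8.800 m²; T⁴ = (298)⁴ = 7.886×10⁹ K⁴.
P = 0.57 × 5.67×10⁻⁸ × 8.800 × 7.886×10⁹.

P ≈ 2240 W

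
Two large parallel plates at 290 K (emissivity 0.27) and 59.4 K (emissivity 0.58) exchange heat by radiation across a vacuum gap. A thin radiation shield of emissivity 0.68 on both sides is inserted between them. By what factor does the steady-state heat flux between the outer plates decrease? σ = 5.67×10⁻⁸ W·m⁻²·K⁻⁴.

factor ≈ 1.44

Without shield: q₀ = σΔ(T⁴)/(1/ε₁+1/ε₂−1) with denominator 4.428.
With shield the two gaps are in series; the resistances add: (1/ε₁+1/ε_s−1)+(1/ε_s+1/ε₂−1) = 4.174+2.195 = 6.369.
Heat-flux ratio q₀/q = 6.369/4.428.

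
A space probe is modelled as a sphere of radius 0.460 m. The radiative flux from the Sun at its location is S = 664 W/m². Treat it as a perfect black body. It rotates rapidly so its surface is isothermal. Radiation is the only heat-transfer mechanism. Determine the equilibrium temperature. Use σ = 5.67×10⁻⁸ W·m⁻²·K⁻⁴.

T ≈ 233 K

At equilibrium, absorbed power = emitted power.
Absorbing cross-section = πr² = 0.6648 m²; emitting surface = 4πr² = 2.659 m² (ratio 4).
S·A_cross = εσ·A_surf·T⁴  ⇒  T⁴ = S/(4σ).
T⁴ = 1.00·664/(4·5.67×10⁻⁸) = 2.928×10⁹ K⁴.
T = (2.928×10⁹)^(1/4).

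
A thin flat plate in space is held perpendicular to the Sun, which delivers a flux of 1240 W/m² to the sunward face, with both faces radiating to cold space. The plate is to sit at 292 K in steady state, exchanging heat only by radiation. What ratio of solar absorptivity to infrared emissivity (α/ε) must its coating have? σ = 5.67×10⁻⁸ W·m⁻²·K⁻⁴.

Balance: αS·A = εσ·2A·T⁴ ⇒ α/ε = 2σT⁴/S.
α/ε = 2·5.67×10⁻⁸·(292)⁴/1240 = 2·5.67×10⁻⁸·7.270×10⁹/1240.

α/ε ≈ 0.665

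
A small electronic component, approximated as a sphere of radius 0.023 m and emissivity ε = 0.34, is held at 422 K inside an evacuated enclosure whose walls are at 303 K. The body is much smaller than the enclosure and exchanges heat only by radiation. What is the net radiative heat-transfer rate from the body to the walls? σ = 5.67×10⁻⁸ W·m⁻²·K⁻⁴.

For a small grey body in a large enclosure: P_net = εσA(T_body⁴ − T_wall⁴).
A = 4πr² = 0.006648 m²; T_body⁴ − T_wall⁴ = 3.171×10¹⁰ − 8.429×10⁹ = 2.329×10¹⁰ K⁴.
|P_net| = 0.34·5.67×10⁻⁸·0.006648·2.329×10¹⁰.

P_net ≈ 2.98 W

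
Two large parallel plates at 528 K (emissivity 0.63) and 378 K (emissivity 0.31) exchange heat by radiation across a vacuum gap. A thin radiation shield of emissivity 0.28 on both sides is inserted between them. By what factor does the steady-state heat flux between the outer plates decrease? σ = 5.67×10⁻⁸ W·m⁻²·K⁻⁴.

factor ≈ 2.61

Without shield: q₀ = σΔ(T⁴)/(1/ε₁+1/ε₂−1) with denominator 3.813.
With shield the two gaps are in series; the resistances add: (1/ε₁+1/ε_s−1)+(1/ε_s+1/ε₂−1) = 4.159+5.797 = 9.956.
Heat-flux ratio q₀/q = 9.956/3.813.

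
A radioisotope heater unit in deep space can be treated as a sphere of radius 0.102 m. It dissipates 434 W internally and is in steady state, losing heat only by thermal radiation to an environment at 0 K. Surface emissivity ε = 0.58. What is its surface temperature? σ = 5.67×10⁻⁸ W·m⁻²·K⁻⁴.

T ≈ 564 K

Steady state: internal power = radiated power, P = εσA T⁴.
Radiating area A = 4πr² = 0.1307 m².
T⁴ = P/(εσA) = 434/(0.58·5.67×10⁻⁸·0.1307) = 1.009×10¹¹ K⁴.
T = (1.009×10¹¹)^(1/4).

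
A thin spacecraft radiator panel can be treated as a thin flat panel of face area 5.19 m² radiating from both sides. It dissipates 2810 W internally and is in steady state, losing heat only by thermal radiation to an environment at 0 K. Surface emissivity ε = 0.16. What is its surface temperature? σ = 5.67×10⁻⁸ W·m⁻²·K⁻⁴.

Steady state: internal power = radiated power, P = εσA T⁴.
Radiating area A = 2·5.19 = 10.38 m².
T⁴ = P/(εσA) = 2810/(0.16·5.67×10⁻⁸·10.38) = 2.984×10¹⁰ K⁴.
T = (2.984×10¹⁰)^(1/4).

T ≈ 416 K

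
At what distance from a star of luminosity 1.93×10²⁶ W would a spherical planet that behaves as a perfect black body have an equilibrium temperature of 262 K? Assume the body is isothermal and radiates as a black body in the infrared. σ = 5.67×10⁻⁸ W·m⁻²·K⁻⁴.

d ≈ 1.20×10¹¹ m

For an isothermal black-emitting sphere, (1−a)S·πr² = σ·4πr²·T⁴ ⇒ S = 4σT⁴/(1−a).
S = 4·5.67×10⁻⁸·(262)⁴/1.00 = 1069 W/m².
Flux falls as S = L/(4πd²), so d = √(L/(4πS)) = √(1.93×10²⁶/(4π·1069)).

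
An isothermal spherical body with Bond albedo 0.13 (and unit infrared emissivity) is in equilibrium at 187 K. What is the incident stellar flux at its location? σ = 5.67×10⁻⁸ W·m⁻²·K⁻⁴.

(1−a)S·πr² = σ·4πr²·T⁴ ⇒ S = 4σT⁴/(1−a).
S = 4·5.67×10⁻⁸·1.223×10⁹/0.870.

S ≈ 319 W/m²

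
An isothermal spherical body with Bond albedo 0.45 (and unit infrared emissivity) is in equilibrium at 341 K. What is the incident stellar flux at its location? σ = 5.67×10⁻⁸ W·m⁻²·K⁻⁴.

S ≈ 5580 W/m²

(1−a)S·πr² = σ·4πr²·T⁴ ⇒ S = 4σT⁴/(1−a).
S = 4·5.67×10⁻⁸·1.352×10¹⁰/0.550.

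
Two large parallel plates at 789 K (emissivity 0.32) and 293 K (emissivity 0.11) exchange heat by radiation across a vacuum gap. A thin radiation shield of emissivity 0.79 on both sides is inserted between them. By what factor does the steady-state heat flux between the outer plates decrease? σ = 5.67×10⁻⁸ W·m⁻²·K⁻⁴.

Without shield: q₀ = σΔ(T⁴)/(1/ε₁+1/ε₂−1) with denominator 11.22.
With shield the two gaps are in series; the resistances add: (1/ε₁+1/ε_s−1)+(1/ε_s+1/ε₂−1) = 3.391+9.357 = 12.75.
Heat-flux ratio q₀/q = 12.75/11.22.

factor ≈ 1.14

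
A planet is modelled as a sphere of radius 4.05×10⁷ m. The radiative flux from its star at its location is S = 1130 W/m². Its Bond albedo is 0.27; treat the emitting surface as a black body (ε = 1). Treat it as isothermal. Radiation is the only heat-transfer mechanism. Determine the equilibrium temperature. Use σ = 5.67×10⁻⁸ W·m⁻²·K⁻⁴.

T ≈ 246 K

At equilibrium, absorbed power = emitted power.
Absorbing cross-section = πr² = 5.153×10¹⁵ m²; emitting surface = 4πr² = 2.061×10¹⁶ m² (ratio 4).
(1−a)S·A_cross = εσ·A_surf·T⁴  ⇒  T⁴ = (1−a)S/(4σ).
T⁴ = 0.730·1130/(4·5.67×10⁻⁸) = 3.637×10⁹ K⁴.
T = (3.637×10⁹)^(1/4).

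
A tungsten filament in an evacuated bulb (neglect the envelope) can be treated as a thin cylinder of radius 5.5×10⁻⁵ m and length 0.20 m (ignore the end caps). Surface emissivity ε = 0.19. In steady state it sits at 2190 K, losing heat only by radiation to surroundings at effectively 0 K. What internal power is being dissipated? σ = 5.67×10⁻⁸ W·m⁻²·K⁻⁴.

P ≈ 17.1 W

Steady state: P = εσA T⁴.
A = 2πrL = 6.912×10⁻⁵ m²; T⁴ = (2190)⁴ = 2.300×10¹³ K⁴.
P = 0.19 × 5.67×10⁻⁸ × 6.912×10⁻⁵ × 2.300×10¹³.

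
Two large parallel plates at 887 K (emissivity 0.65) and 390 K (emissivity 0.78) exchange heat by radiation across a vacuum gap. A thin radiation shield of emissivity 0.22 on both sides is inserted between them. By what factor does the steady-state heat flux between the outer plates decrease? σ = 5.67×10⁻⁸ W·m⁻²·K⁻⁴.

Without shield: q₀ = σΔ(T⁴)/(1/ε₁+1/ε₂−1) with denominator 1.821.
With shield the two gaps are in series; the resistances add: (1/ε₁+1/ε_s−1)+(1/ε_s+1/ε₂−1) = 5.084+4.828 = 9.911.
Heat-flux ratio q₀/q = 9.911/1.821.

factor ≈ 5.44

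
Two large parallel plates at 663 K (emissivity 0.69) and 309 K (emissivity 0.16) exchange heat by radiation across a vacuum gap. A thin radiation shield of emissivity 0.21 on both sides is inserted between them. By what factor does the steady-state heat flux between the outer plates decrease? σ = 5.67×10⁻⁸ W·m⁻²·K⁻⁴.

Without shield: q₀ = σΔ(T⁴)/(1/ε₁+1/ε₂−1) with denominator 6.699.
With shield the two gaps are in series; the resistances add: (1/ε₁+1/ε_s−1)+(1/ε_s+1/ε₂−1) = 5.211+10.01 = 15.22.
Heat-flux ratio q₀/q = 15.22/6.699.

factor ≈ 2.27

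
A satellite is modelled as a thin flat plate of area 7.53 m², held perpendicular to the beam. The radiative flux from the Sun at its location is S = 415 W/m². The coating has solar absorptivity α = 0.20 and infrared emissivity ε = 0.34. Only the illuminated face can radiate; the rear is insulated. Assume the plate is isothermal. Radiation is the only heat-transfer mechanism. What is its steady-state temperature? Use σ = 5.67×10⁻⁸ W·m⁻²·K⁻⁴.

At equilibrium, absorbed power = emitted power.
Absorbing cross-section = A = 7.530 m²; emitting surface = A = 7.530 m² (ratio 1).
αS·A_cross = εσ·A_surf·T⁴  ⇒  T⁴ = αS/(ε·1σ).
T⁴ = 0.200·415/(0.34·1·5.67×10⁻⁸) = 4.305×10⁹ K⁴.
T = (4.305×10⁹)^(1/4).

T ≈ 256 K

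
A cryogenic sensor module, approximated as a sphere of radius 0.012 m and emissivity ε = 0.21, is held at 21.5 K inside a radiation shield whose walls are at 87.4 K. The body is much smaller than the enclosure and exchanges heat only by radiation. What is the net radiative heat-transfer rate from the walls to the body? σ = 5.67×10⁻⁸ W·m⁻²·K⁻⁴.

For a small grey body in a large enclosure: P_net = εσA(T_body⁴ − T_wall⁴).
A = 4πr² = 0.001810 m²; T_body⁴ − T_wall⁴ = 2.137×10⁵ − 5.835×10⁷ = -5.814×10⁷ K⁴.
|P_net| = 0.21·5.67×10⁻⁸·0.001810·5.814×10⁷.

P_net ≈ 0.00125 W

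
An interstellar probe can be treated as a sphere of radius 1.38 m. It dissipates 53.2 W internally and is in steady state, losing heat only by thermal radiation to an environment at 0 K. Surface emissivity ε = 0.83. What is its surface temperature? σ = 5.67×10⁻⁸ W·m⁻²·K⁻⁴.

T ≈ 82.9 K

Steady state: internal power = radiated power, P = εσA T⁴.
Radiating area A = 4πr² = 23.93 m².
T⁴ = P/(εσA) = 53.2/(0.83·5.67×10⁻⁸·23.93) = 4.724×10⁷ K⁴.
T = (4.724×10⁷)^(1/4).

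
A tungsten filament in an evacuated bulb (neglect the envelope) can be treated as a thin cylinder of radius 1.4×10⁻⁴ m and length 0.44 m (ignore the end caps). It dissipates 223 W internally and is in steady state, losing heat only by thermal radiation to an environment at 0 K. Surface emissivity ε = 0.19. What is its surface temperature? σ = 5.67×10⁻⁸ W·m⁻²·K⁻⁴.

Steady state: internal power = radiated power, P = εσA T⁴.
Radiating area A = 2πrL = 3.870×10⁻⁴ m².
T⁴ = P/(εσA) = 223/(0.19·5.67×10⁻⁸·3.870×10⁻⁴) = 5.348×10¹³ K⁴.
T = (5.348×10¹³)^(1/4).

T ≈ 2700 K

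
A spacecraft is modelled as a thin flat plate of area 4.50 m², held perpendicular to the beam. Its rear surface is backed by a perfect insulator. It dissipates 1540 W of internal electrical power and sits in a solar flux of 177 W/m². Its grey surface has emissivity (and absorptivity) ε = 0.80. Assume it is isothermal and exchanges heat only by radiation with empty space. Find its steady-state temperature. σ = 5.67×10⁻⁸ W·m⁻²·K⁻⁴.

At steady state, absorbed solar power + internal power = radiated power.
Absorbed: α·S·A_cross = 0.80·177·4.500 = 637.2 W (cross-section A).
Total input = 637.2 + 1540 = 2177 W.
Radiated: εσ·A_surf·T⁴ with A_surf = A = 4.500 m².
T⁴ = 2177/(0.80·5.67×10⁻⁸·4.500) = 1.067×10¹⁰ K⁴.

T ≈ 321 K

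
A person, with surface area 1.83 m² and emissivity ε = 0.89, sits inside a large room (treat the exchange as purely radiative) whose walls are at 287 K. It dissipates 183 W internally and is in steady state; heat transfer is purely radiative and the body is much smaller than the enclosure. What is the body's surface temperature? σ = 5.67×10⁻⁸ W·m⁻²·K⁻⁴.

T ≈ 306 K

For a small grey body in a large enclosure, net radiated power = εσA(T⁴ − T_w⁴).
Steady state: P = εσA(T⁴ − T_w⁴) with A = 1.83 m².
T⁴ = P/(εσA) + T_w⁴ = 183/(0.89·5.67×10⁻⁸·1.830) + (287)⁴
    = 1.982×10⁹ + 6.785×10⁹ = 8.766×10⁹ K⁴.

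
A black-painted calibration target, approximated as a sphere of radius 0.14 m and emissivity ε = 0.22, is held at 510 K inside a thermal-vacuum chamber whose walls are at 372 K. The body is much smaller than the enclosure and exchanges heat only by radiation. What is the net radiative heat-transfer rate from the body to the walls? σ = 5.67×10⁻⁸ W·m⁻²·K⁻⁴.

For a small grey body in a large enclosure: P_net = εσA(T_body⁴ − T_wall⁴).
A = 4πr² = 0.2463 m²; T_body⁴ − T_wall⁴ = 6.765×10¹⁰ − 1.915×10¹⁰ = 4.850×10¹⁰ K⁴.
|P_net| = 0.22·5.67×10⁻⁸·0.2463·4.850×10¹⁰.

P_net ≈ 149 W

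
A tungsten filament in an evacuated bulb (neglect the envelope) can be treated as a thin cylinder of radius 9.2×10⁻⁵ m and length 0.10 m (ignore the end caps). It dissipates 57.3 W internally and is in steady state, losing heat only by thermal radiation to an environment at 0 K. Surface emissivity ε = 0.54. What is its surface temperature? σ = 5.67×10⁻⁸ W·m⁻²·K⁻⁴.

T ≈ 2390 K

Steady state: internal power = radiated power, P = εσA T⁴.
Radiating area A = 2πrL = 5.781×10⁻⁵ m².
T⁴ = P/(εσA) = 57.3/(0.54·5.67×10⁻⁸·5.781×10⁻⁵) = 3.238×10¹³ K⁴.
T = (3.238×10¹³)^(1/4).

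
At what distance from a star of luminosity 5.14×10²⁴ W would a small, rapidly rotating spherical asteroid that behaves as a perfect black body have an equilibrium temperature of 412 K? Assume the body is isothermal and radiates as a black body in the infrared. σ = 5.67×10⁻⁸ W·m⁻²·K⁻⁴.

d ≈ 7.91×10⁹ m

For an isothermal black-emitting sphere, (1−a)S·πr² = σ·4πr²·T⁴ ⇒ S = 4σT⁴/(1−a).
S = 4·5.67×10⁻⁸·(412)⁴/1.00 = 6535 W/m².
Flux falls as S = L/(4πd²), so d = √(L/(4πS)) = √(5.14×10²⁴/(4π·6535)).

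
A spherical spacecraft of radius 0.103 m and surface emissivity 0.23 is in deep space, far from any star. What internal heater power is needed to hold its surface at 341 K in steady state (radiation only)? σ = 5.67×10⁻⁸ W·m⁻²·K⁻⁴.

P ≈ 23.5 W

P = εσ·4πr²·T⁴.
4πr² = 0.1333 m²; T⁴ = 1.352×10¹⁰ K⁴.
P = 0.23·5.67×10⁻⁸·0.1333·1.352×10¹⁰.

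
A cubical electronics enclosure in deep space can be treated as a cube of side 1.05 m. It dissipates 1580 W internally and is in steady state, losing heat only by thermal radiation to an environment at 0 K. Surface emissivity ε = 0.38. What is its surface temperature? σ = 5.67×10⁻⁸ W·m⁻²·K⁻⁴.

Steady state: internal power = radiated power, P = εσA T⁴.
Radiating area A = 6L² = 6.615 m².
T⁴ = P/(εσA) = 1580/(0.38·5.67×10⁻⁸·6.615) = 1.109×10¹⁰ K⁴.
T = (1.109×10¹⁰)^(1/4).

T ≈ 324 K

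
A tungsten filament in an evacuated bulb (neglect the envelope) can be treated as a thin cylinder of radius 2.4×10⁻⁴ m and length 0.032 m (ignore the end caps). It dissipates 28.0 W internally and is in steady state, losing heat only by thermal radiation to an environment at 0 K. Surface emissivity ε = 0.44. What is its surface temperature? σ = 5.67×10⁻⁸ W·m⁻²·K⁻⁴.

Steady state: internal power = radiated power, P = εσA T⁴.
Radiating area A = 2πrL = 4.825×10⁻⁵ m².
T⁴ = P/(εσA) = 28.0/(0.44·5.67×10⁻⁸·4.825×10⁻⁵) = 2.326×10¹³ K⁴.
T = (2.326×10¹³)^(1/4).

T ≈ 2200 K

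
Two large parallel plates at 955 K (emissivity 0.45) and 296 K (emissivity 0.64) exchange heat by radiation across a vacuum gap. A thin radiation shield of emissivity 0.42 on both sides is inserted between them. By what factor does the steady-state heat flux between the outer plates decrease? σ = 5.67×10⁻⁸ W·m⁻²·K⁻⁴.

Without shield: q₀ = σΔ(T⁴)/(1/ε₁+1/ε₂−1) with denominator 2.785.
With shield the two gaps are in series; the resistances add: (1/ε₁+1/ε_s−1)+(1/ε_s+1/ε₂−1) = 3.603+2.943 = 6.547.
Heat-flux ratio q₀/q = 6.547/2.785.

factor ≈ 2.35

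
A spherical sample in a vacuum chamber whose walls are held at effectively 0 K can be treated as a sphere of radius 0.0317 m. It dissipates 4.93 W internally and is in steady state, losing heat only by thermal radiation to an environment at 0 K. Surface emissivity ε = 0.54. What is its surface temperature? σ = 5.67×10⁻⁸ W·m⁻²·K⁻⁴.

T ≈ 336 K

Steady state: internal power = radiated power, P = εσA T⁴.
Radiating area A = 4πr² = 0.01263 m².
T⁴ = P/(εσA) = 4.93/(0.54·5.67×10⁻⁸·0.01263) = 1.275×10¹⁰ K⁴.
T = (1.275×10¹⁰)^(1/4).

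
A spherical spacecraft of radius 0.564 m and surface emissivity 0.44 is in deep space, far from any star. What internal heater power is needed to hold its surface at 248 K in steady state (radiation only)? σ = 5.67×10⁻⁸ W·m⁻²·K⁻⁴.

P = εσ·4πr²·T⁴.
4πr² = 3.997 m²; T⁴ = 3.783×10⁹ K⁴.
P = 0.44·5.67×10⁻⁸·3.997·3.783×10⁹.

P ≈ 377 W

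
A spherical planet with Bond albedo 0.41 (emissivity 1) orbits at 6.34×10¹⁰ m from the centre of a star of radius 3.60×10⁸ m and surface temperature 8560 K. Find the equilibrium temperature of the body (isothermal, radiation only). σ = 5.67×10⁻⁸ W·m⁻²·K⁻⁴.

The star's surface emits σT_*⁴; at distance d the flux is S = σT_*⁴(R_*/d)².
S = 5.67×10⁻⁸·(8560)⁴·(3.60×10⁸/6.34×10¹⁰)² = 9815 W/m².
For an isothermal sphere T⁴ = (1−a)S/(4σ) = 2.553×10¹⁰ K⁴.

T ≈ 400 K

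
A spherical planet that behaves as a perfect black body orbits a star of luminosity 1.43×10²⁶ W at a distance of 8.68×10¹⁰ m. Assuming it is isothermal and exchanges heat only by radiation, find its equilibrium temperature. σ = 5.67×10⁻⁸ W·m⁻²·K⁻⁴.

First find the stellar flux at distance d: S = L/(4πd²) = 1.43×10²⁶/(4π·(8.68×10¹⁰)²) = 1510 W/m².
For an isothermal sphere, absorbed (1−a)S·πr² = emitted σ·4πr²·T⁴, so T⁴ = (1−a)S/(4σ).
T⁴ = 1.00·1510/(4·5.67×10⁻⁸) = 6.660×10⁹ K⁴.

T ≈ 286 K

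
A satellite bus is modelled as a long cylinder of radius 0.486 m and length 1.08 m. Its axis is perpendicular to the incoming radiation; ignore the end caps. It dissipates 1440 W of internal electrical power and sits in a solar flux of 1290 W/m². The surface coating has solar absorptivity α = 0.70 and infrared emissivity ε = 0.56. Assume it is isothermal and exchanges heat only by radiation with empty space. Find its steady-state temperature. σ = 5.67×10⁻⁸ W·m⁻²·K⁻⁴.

T ≈ 389 K

At steady state, absorbed solar power + internal power = radiated power.
Absorbed: α·S·A_cross = 0.70·1290·1.050 = 947.9 W (cross-section 2rL).
Total input = 947.9 + 1440 = 2388 W.
Radiated: εσ·A_surf·T⁴ with A_surf = 2πrL = 3.298 m².
T⁴ = 2388/(0.56·5.67×10⁻⁸·3.298) = 2.280×10¹⁰ K⁴.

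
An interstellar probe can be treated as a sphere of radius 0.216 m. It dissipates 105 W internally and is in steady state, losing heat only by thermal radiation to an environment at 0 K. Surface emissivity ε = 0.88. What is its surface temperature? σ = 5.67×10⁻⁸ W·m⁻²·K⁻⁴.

Steady state: internal power = radiated power, P = εσA T⁴.
Radiating area A = 4πr² = 0.5863 m².
T⁴ = P/(εσA) = 105/(0.88·5.67×10⁻⁸·0.5863) = 3.589×10⁹ K⁴.
T = (3.589×10⁹)^(1/4).

T ≈ 245 K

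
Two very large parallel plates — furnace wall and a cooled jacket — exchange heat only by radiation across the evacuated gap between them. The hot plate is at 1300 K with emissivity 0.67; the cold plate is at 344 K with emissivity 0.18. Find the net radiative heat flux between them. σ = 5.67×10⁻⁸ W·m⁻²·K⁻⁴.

For two infinite grey parallel plates, q = σ(T₁⁴ − T₂⁴)/(1/ε₁ + 1/ε₂ − 1).
T₁⁴ − T₂⁴ = 2.856×10¹² − 1.400×10¹⁰ = 2.842×10¹² K⁴.
1/ε₁ + 1/ε₂ − 1 = 1.493 + 5.556 − 1 = 6.048.
q = 5.67×10⁻⁸ × 2.842×10¹² / 6.048.

q ≈ 26600 W/m²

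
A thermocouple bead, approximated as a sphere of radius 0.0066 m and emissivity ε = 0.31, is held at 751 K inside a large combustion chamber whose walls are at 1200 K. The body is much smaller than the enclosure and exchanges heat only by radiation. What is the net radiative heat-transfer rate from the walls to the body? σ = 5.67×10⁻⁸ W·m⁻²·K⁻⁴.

P_net ≈ 16.9 W

For a small grey body in a large enclosure: P_net = εσA(T_body⁴ − T_wall⁴).
A = 4πr² = 5.474×10⁻⁴ m²; T_body⁴ − T_wall⁴ = 3.181×10¹¹ − 2.074×10¹² = -1.756×10¹² K⁴.
|P_net| = 0.31·5.67×10⁻⁸·5.474×10⁻⁴·1.756×10¹².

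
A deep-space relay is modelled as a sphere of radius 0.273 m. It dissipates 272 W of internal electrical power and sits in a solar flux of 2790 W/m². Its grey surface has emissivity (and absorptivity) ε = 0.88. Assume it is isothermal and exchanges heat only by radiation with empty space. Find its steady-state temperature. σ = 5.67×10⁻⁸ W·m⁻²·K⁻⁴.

At steady state, absorbed solar power + internal power = radiated power.
Absorbed: α·S·A_cross = 0.88·2790·0.2341 = 574.9 W (cross-section πr²).
Total input = 574.9 + 272 = 846.9 W.
Radiated: εσ·A_surf·T⁴ with A_surf = 4πr² = 0.9366 m².
T⁴ = 846.9/(0.88·5.67×10⁻⁸·0.9366) = 1.812×10¹⁰ K⁴.

T ≈ 367 K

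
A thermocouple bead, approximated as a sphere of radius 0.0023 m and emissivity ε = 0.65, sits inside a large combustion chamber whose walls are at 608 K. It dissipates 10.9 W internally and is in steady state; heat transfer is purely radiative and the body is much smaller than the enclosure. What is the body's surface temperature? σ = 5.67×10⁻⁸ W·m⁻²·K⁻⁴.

T ≈ 1460 K

For a small grey body in a large enclosure, net radiated power = εσA(T⁴ − T_w⁴).
Steady state: P = εσA(T⁴ − T_w⁴) with A = 4πr² = 6.648×10⁻⁵ m².
T⁴ = P/(εσA) + T_w⁴ = 10.9/(0.65·5.67×10⁻⁸·6.648×10⁻⁵) + (608)⁴
    = 4.449×10¹² + 1.367×10¹¹ = 4.586×10¹² K⁴.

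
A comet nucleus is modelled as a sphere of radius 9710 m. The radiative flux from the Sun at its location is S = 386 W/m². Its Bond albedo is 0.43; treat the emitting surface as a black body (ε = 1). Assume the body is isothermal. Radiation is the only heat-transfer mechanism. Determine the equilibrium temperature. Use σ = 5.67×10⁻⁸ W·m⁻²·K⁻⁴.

T ≈ 176 K

At equilibrium, absorbed power = emitted power.
Absorbing cross-section = πr² = 2.962×10⁸ m²; emitting surface = 4πr² = 1.185×10⁹ m² (ratio 4).
(1−a)S·A_cross = εσ·A_surf·T⁴  ⇒  T⁴ = (1−a)S/(4σ).
T⁴ = 0.570·386/(4·5.67×10⁻⁸) = 9.701×10⁸ K⁴.
T = (9.701×10⁸)^(1/4).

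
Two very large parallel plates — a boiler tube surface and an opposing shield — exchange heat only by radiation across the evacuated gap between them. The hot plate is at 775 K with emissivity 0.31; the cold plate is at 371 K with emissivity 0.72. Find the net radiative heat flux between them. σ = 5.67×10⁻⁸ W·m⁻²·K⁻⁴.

For two infinite grey parallel plates, q = σ(T₁⁴ − T₂⁴)/(1/ε₁ + 1/ε₂ − 1).
T₁⁴ − T₂⁴ = 3.608×10¹¹ − 1.895×10¹⁰ = 3.418×10¹¹ K⁴.
1/ε₁ + 1/ε₂ − 1 = 3.226 + 1.389 − 1 = 3.615.
q = 5.67×10⁻⁸ × 3.418×10¹¹ / 3.615.

q ≈ 5360 W/m²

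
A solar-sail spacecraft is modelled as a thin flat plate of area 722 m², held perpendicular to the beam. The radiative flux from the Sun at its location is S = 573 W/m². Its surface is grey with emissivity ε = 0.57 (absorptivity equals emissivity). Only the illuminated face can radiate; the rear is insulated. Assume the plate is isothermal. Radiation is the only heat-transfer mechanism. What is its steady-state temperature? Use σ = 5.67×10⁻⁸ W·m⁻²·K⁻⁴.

T ≈ 317 K

At equilibrium, absorbed power = emitted power.
Absorbing cross-section = A = 722.0 m²; emitting surface = A = 722.0 m² (ratio 1).
εS·A_cross = εσ·A_surf·T⁴  ⇒  T⁴ = S/(1σ)   (ε cancels).
T⁴ = 573/(1·5.67×10⁻⁸) = 1.011×10¹⁰ K⁴.
T = (1.011×10¹⁰)^(1/4).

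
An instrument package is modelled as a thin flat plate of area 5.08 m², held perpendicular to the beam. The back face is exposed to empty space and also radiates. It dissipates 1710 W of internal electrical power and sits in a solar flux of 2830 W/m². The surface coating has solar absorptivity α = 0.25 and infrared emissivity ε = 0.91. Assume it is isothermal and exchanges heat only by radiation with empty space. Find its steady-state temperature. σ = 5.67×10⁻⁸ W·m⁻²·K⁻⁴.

At steady state, absorbed solar power + internal power = radiated power.
Absorbed: α·S·A_cross = 0.25·2830·5.080 = 3594 W (cross-section A).
Total input = 3594 + 1710 = 5304 W.
Radiated: εσ·A_surf·T⁴ with A_surf = 2A = 10.16 m².
T⁴ = 5304/(0.91·5.67×10⁻⁸·10.16) = 1.012×10¹⁰ K⁴.

T ≈ 317 K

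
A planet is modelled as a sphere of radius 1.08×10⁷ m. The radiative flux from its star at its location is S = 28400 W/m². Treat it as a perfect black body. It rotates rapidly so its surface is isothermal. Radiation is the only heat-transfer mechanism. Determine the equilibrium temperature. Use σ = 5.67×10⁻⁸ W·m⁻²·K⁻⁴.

At equilibrium, absorbed power = emitted power.
Absorbing cross-section = πr² = 3.664×10¹⁴ m²; emitting surface = 4πr² = 1.466×10¹⁵ m² (ratio 4).
S·A_cross = εσ·A_surf·T⁴  ⇒  T⁴ = S/(4σ).
T⁴ = 1.00·28400/(4·5.67×10⁻⁸) = 1.252×10¹¹ K⁴.
T = (1.252×10¹¹)^(1/4).

T ≈ 595 K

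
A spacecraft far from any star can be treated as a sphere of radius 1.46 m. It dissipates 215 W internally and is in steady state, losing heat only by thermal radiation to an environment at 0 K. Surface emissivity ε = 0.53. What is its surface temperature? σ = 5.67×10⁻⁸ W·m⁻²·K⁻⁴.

Steady state: internal power = radiated power, P = εσA T⁴.
Radiating area A = 4πr² = 26.79 m².
T⁴ = P/(εσA) = 215/(0.53·5.67×10⁻⁸·26.79) = 2.671×10⁸ K⁴.
T = (2.671×10⁸)^(1/4).

T ≈ 128 K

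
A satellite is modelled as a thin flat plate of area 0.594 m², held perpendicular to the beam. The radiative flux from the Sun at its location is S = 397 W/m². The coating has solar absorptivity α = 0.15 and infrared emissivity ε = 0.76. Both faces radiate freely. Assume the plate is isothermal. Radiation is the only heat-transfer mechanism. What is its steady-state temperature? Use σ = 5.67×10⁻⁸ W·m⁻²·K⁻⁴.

At equilibrium, absorbed power = emitted power.
Absorbing cross-section = A = 0.5940 m²; emitting surface = 2A = 1.188 m² (ratio 2).
αS·A_cross = εσ·A_surf·T⁴  ⇒  T⁴ = αS/(ε·2σ).
T⁴ = 0.150·397/(0.76·2·5.67×10⁻⁸) = 6.910×10⁸ K⁴.
T = (6.910×10⁸)^(1/4).

T ≈ 162 K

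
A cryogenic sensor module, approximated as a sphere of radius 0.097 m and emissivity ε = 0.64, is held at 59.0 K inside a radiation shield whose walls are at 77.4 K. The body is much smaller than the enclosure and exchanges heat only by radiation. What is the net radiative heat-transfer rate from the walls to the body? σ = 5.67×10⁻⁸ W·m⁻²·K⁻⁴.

For a small grey body in a large enclosure: P_net = εσA(T_body⁴ − T_wall⁴).
A = 4πr² = 0.1182 m²; T_body⁴ − T_wall⁴ = 1.212×10⁷ − 3.589×10⁷ = -2.377×10⁷ K⁴.
|P_net| = 0.64·5.67×10⁻⁸·0.1182·2.377×10⁷.

P_net ≈ 0.102 W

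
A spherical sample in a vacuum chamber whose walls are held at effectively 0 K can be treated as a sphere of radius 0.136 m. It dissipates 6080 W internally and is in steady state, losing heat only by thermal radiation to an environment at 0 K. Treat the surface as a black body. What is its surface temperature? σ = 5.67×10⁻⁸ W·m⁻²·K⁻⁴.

T ≈ 824 K

Steady state: internal power = radiated power, P = εσA T⁴.
Radiating area A = 4πr² = 0.2324 m².
T⁴ = P/(εσA) = 6080/(1.0·5.67×10⁻⁸·0.2324) = 4.614×10¹¹ K⁴.
T = (4.614×10¹¹)^(1/4).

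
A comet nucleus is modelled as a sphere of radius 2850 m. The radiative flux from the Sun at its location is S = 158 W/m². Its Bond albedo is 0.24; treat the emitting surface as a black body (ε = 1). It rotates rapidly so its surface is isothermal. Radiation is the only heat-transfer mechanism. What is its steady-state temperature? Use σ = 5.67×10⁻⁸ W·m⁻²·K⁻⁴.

T ≈ 152 K

At equilibrium, absorbed power = emitted power.
Absorbing cross-section = πr² = 2.552×10⁷ m²; emitting surface = 4πr² = 1.021×10⁸ m² (ratio 4).
(1−a)S·A_cross = εσ·A_surf·T⁴  ⇒  T⁴ = (1−a)S/(4σ).
T⁴ = 0.760·158/(4·5.67×10⁻⁸) = 5.295×10⁸ K⁴.
T = (5.295×10⁸)^(1/4).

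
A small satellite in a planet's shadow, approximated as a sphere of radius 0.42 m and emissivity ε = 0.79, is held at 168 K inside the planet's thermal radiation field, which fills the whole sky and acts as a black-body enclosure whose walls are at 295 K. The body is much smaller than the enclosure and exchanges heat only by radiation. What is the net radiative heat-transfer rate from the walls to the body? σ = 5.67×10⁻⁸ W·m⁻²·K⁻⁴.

P_net ≈ 673 W

For a small grey body in a large enclosure: P_net = εσA(T_body⁴ − T_wall⁴).
A = 4πr² = 2.217 m²; T_body⁴ − T_wall⁴ = 7.966×10⁸ − 7.573×10⁹ = -6.777×10⁹ K⁴.
|P_net| = 0.79·5.67×10⁻⁸·2.217·6.777×10⁹.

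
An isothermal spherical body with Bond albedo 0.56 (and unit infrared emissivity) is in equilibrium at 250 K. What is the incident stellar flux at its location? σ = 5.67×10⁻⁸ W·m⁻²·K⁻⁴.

(1−a)S·πr² = σ·4πr²·T⁴ ⇒ S = 4σT⁴/(1−a).
S = 4·5.67×10⁻⁸·3.906×10⁹/0.440.

S ≈ 2010 W/m²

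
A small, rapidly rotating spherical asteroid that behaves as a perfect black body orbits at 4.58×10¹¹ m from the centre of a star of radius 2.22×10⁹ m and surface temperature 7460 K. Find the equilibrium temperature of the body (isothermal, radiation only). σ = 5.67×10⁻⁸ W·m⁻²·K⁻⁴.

The star's surface emits σT_*⁴; at distance d the flux is S = σT_*⁴(R_*/d)².
S = 5.67×10⁻⁸·(7460)⁴·(2.22×10⁹/4.58×10¹¹)² = 4126 W/m².
For an isothermal sphere T⁴ = (1−a)S/(4σ) = 1.819×10¹⁰ K⁴.

T ≈ 367 K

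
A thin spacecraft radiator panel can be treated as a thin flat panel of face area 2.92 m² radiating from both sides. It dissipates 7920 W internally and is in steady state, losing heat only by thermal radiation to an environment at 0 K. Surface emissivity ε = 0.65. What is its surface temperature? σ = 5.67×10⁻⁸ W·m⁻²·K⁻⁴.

T ≈ 438 K

Steady state: internal power = radiated power, P = εσA T⁴.
Radiating area A = 2·2.92 = 5.840 m².
T⁴ = P/(εσA) = 7920/(0.65·5.67×10⁻⁸·5.840) = 3.680×10¹⁰ K⁴.
T = (3.680×10¹⁰)^(1/4).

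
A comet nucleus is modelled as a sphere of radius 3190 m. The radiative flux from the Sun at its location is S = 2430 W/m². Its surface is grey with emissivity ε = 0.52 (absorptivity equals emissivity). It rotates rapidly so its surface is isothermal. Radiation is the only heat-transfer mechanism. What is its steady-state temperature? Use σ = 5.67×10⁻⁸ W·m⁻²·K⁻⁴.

At equilibrium, absorbed power = emitted power.
Absorbing cross-section = πr² = 3.197×10⁷ m²; emitting surface = 4πr² = 1.279×10⁸ m² (ratio 4).
εS·A_cross = εσ·A_surf·T⁴  ⇒  T⁴ = S/(4σ)   (ε cancels).
T⁴ = 2430/(4·5.67×10⁻⁸) = 1.071×10¹⁰ K⁴.
T = (1.071×10¹⁰)^(1/4).

T ≈ 322 K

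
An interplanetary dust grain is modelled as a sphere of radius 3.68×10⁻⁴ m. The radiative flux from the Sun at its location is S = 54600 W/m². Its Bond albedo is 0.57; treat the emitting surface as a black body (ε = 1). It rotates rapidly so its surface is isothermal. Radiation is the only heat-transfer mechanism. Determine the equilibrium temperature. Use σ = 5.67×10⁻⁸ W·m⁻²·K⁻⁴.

T ≈ 567 K

At equilibrium, absorbed power = emitted power.
Absorbing cross-section = πr² = 4.254×10⁻⁷ m²; emitting surface = 4πr² = 1.702×10⁻⁶ m² (ratio 4).
(1−a)S·A_cross = εσ·A_surf·T⁴  ⇒  T⁴ = (1−a)S/(4σ).
T⁴ = 0.430·54600/(4·5.67×10⁻⁸) = 1.035×10¹¹ K⁴.
T = (1.035×10¹¹)^(1/4).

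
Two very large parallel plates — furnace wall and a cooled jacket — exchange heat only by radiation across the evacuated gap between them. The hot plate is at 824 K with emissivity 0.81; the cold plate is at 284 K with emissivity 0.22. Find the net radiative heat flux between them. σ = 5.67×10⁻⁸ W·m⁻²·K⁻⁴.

For two infinite grey parallel plates, q = σ(T₁⁴ − T₂⁴)/(1/ε₁ + 1/ε₂ − 1).
T₁⁴ − T₂⁴ = 4.610×10¹¹ − 6.505×10⁹ = 4.545×10¹¹ K⁴.
1/ε₁ + 1/ε₂ − 1 = 1.235 + 4.545 − 1 = 4.780.
q = 5.67×10⁻⁸ × 4.545×10¹¹ / 4.780.

q ≈ 5390 W/m²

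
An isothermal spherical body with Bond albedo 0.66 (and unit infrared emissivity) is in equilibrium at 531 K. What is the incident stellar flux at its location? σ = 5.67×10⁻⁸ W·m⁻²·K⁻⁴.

(1−a)S·πr² = σ·4πr²·T⁴ ⇒ S = 4σT⁴/(1−a).
S = 4·5.67×10⁻⁸·7.950×10¹⁰/0.340.

S ≈ 53000 W/m²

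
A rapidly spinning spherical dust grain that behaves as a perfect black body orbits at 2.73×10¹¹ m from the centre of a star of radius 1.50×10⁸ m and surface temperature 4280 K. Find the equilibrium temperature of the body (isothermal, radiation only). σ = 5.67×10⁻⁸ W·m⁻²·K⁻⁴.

The star's surface emits σT_*⁴; at distance d the flux is S = σT_*⁴(R_*/d)².
S = 5.67×10⁻⁸·(4280)⁴·(1.50×10⁸/2.73×10¹¹)² = 5.744 W/m².
For an isothermal sphere T⁴ = (1−a)S/(4σ) = 2.533×10⁷ K⁴.

T ≈ 70.9 K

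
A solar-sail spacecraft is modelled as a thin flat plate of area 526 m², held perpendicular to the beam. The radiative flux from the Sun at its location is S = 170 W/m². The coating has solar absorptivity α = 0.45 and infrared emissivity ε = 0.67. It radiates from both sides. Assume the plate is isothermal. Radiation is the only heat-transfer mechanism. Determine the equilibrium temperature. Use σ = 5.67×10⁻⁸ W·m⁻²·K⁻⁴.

At equilibrium, absorbed power = emitted power.
Absorbing cross-section = A = 526.0 m²; emitting surface = 2A = 1052 m² (ratio 2).
αS·A_cross = εσ·A_surf·T⁴  ⇒  T⁴ = αS/(ε·2σ).
T⁴ = 0.450·170/(0.67·2·5.67×10⁻⁸) = 1.007×10⁹ K⁴.
T = (1.007×10⁹)^(1/4).

T ≈ 178 K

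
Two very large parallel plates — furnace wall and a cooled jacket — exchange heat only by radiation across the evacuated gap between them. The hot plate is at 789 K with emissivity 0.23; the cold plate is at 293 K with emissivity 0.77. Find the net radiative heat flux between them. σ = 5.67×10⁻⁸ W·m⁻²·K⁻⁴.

q ≈ 4640 W/m²

For two infinite grey parallel plates, q = σ(T₁⁴ − T₂⁴)/(1/ε₁ + 1/ε₂ − 1).
T₁⁴ − T₂⁴ = 3.875×10¹¹ − 7.370×10⁹ = 3.802×10¹¹ K⁴.
1/ε₁ + 1/ε₂ − 1 = 4.348 + 1.299 − 1 = 4.647.
q = 5.67×10⁻⁸ × 3.802×10¹¹ / 4.647.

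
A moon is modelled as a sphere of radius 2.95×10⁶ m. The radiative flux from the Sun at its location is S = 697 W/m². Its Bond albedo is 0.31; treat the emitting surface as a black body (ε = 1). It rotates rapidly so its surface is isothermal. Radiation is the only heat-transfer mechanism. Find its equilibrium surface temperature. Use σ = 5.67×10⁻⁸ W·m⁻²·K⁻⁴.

T ≈ 215 K

At equilibrium, absorbed power = emitted power.
Absorbing cross-section = πr² = 2.734×10¹³ m²; emitting surface = 4πr² = 1.094×10¹⁴ m² (ratio 4).
(1−a)S·A_cross = εσ·A_surf·T⁴  ⇒  T⁴ = (1−a)S/(4σ).
T⁴ = 0.690·697/(4·5.67×10⁻⁸) = 2.121×10⁹ K⁴.
T = (2.121×10⁹)^(1/4).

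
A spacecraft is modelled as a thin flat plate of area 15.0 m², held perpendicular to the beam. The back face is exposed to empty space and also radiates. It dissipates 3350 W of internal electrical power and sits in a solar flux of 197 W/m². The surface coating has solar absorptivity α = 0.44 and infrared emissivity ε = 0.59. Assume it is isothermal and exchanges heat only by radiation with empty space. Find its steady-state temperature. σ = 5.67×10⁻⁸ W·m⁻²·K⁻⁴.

T ≈ 261 K

At steady state, absorbed solar power + internal power = radiated power.
Absorbed: α·S·A_cross = 0.44·197·15.00 = 1300 W (cross-section A).
Total input = 1300 + 3350 = 4650 W.
Radiated: εσ·A_surf·T⁴ with A_surf = 2A = 30.00 m².
T⁴ = 4650/(0.59·5.67×10⁻⁸·30.00) = 4.634×10⁹ K⁴.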